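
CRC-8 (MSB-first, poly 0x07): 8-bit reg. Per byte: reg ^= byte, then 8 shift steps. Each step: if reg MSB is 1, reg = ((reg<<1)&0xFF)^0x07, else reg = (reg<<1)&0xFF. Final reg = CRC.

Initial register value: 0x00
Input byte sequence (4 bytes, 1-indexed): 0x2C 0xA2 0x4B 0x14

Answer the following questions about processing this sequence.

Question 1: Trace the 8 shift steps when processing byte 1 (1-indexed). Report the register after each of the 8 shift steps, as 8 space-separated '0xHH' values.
Register before byte 1: 0x00
After XOR with byte 0x2C: 0x2C

Answer: 0x58 0xB0 0x67 0xCE 0x9B 0x31 0x62 0xC4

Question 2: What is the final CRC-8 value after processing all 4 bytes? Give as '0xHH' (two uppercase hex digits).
Answer: 0x18

Derivation:
After byte 1 (0x2C): reg=0xC4
After byte 2 (0xA2): reg=0x35
After byte 3 (0x4B): reg=0x7D
After byte 4 (0x14): reg=0x18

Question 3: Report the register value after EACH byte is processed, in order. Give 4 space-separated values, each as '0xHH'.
0xC4 0x35 0x7D 0x18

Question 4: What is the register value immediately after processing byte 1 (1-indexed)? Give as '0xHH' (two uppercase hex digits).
After byte 1 (0x2C): reg=0xC4

Answer: 0xC4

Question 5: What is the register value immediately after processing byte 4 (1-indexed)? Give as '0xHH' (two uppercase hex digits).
After byte 1 (0x2C): reg=0xC4
After byte 2 (0xA2): reg=0x35
After byte 3 (0x4B): reg=0x7D
After byte 4 (0x14): reg=0x18

Answer: 0x18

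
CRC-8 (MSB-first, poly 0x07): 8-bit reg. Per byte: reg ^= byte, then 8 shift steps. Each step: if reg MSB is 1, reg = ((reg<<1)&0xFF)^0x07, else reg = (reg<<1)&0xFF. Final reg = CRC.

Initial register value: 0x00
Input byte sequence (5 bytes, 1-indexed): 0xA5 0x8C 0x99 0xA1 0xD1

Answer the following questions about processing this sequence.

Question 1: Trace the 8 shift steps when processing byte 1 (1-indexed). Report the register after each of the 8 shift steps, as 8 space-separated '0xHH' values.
Answer: 0x4D 0x9A 0x33 0x66 0xCC 0x9F 0x39 0x72

Derivation:
Register before byte 1: 0x00
After XOR with byte 0xA5: 0xA5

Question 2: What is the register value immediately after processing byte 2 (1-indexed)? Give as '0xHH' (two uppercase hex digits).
After byte 1 (0xA5): reg=0x72
After byte 2 (0x8C): reg=0xF4

Answer: 0xF4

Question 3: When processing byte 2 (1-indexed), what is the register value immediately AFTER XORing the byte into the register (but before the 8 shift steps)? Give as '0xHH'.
Answer: 0xFE

Derivation:
Register before byte 2: 0x72
Byte 2: 0x8C
0x72 XOR 0x8C = 0xFE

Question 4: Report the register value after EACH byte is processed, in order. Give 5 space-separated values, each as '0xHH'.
0x72 0xF4 0x04 0x72 0x60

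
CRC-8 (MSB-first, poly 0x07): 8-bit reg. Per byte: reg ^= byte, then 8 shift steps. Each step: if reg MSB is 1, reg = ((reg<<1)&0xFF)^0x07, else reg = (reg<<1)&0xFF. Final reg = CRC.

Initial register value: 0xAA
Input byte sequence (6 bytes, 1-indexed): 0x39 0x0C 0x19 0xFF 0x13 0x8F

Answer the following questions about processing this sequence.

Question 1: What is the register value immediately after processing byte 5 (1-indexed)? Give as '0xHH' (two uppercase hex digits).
Answer: 0xDD

Derivation:
After byte 1 (0x39): reg=0xF0
After byte 2 (0x0C): reg=0xFA
After byte 3 (0x19): reg=0xA7
After byte 4 (0xFF): reg=0x8F
After byte 5 (0x13): reg=0xDD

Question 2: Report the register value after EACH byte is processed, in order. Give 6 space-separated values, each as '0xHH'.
0xF0 0xFA 0xA7 0x8F 0xDD 0xB9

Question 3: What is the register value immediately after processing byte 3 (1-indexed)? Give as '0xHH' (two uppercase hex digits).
After byte 1 (0x39): reg=0xF0
After byte 2 (0x0C): reg=0xFA
After byte 3 (0x19): reg=0xA7

Answer: 0xA7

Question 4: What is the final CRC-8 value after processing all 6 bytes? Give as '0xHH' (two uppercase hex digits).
After byte 1 (0x39): reg=0xF0
After byte 2 (0x0C): reg=0xFA
After byte 3 (0x19): reg=0xA7
After byte 4 (0xFF): reg=0x8F
After byte 5 (0x13): reg=0xDD
After byte 6 (0x8F): reg=0xB9

Answer: 0xB9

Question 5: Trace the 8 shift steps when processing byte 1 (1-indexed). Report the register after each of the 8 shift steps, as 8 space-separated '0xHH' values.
Register before byte 1: 0xAA
After XOR with byte 0x39: 0x93

Answer: 0x21 0x42 0x84 0x0F 0x1E 0x3C 0x78 0xF0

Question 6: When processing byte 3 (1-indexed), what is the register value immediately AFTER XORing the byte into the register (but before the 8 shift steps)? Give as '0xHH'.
Register before byte 3: 0xFA
Byte 3: 0x19
0xFA XOR 0x19 = 0xE3

Answer: 0xE3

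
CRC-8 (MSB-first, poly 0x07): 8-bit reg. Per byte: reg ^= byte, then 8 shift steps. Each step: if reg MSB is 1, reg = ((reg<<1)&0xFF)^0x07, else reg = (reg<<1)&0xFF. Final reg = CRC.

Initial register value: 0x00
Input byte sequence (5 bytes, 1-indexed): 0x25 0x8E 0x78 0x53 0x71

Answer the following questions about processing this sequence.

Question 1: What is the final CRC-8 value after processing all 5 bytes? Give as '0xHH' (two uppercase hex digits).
Answer: 0x29

Derivation:
After byte 1 (0x25): reg=0xFB
After byte 2 (0x8E): reg=0x4C
After byte 3 (0x78): reg=0x8C
After byte 4 (0x53): reg=0x13
After byte 5 (0x71): reg=0x29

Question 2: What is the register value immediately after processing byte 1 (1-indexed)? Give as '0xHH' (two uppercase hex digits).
Answer: 0xFB

Derivation:
After byte 1 (0x25): reg=0xFB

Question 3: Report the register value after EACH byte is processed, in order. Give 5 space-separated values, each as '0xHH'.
0xFB 0x4C 0x8C 0x13 0x29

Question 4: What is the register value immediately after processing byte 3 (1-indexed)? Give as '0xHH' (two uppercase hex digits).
Answer: 0x8C

Derivation:
After byte 1 (0x25): reg=0xFB
After byte 2 (0x8E): reg=0x4C
After byte 3 (0x78): reg=0x8C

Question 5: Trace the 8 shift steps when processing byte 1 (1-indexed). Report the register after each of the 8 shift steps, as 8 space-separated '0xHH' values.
Answer: 0x4A 0x94 0x2F 0x5E 0xBC 0x7F 0xFE 0xFB

Derivation:
Register before byte 1: 0x00
After XOR with byte 0x25: 0x25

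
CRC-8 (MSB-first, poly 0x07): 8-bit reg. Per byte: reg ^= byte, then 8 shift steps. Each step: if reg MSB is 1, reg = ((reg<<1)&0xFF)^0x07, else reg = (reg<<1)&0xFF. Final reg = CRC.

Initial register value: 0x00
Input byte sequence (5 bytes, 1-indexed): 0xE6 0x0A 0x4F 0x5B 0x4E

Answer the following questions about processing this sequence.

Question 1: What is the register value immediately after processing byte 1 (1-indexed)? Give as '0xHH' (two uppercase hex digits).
After byte 1 (0xE6): reg=0xBC

Answer: 0xBC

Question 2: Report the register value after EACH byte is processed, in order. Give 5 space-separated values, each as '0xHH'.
0xBC 0x0B 0xDB 0x89 0x5B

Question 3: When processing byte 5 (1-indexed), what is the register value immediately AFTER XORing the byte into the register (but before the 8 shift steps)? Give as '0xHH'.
Answer: 0xC7

Derivation:
Register before byte 5: 0x89
Byte 5: 0x4E
0x89 XOR 0x4E = 0xC7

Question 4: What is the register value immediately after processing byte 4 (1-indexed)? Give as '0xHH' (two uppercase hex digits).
Answer: 0x89

Derivation:
After byte 1 (0xE6): reg=0xBC
After byte 2 (0x0A): reg=0x0B
After byte 3 (0x4F): reg=0xDB
After byte 4 (0x5B): reg=0x89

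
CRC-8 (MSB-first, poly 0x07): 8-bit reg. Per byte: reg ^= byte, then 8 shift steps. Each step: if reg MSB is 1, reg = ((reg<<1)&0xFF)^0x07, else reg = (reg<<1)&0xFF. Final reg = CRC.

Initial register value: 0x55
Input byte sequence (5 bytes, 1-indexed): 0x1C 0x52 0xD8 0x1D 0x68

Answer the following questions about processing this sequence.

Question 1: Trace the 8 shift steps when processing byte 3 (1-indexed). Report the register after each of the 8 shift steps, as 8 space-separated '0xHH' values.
Answer: 0x09 0x12 0x24 0x48 0x90 0x27 0x4E 0x9C

Derivation:
After byte 1 (0x1C): reg=0xF8
After byte 2 (0x52): reg=0x5F
Register before byte 3: 0x5F
After XOR with byte 0xD8: 0x87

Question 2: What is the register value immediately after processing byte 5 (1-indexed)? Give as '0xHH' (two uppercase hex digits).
After byte 1 (0x1C): reg=0xF8
After byte 2 (0x52): reg=0x5F
After byte 3 (0xD8): reg=0x9C
After byte 4 (0x1D): reg=0x8E
After byte 5 (0x68): reg=0xBC

Answer: 0xBC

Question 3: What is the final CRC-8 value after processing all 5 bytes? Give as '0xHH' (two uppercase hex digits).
After byte 1 (0x1C): reg=0xF8
After byte 2 (0x52): reg=0x5F
After byte 3 (0xD8): reg=0x9C
After byte 4 (0x1D): reg=0x8E
After byte 5 (0x68): reg=0xBC

Answer: 0xBC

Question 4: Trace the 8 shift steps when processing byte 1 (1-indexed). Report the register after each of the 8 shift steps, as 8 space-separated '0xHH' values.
Answer: 0x92 0x23 0x46 0x8C 0x1F 0x3E 0x7C 0xF8

Derivation:
Register before byte 1: 0x55
After XOR with byte 0x1C: 0x49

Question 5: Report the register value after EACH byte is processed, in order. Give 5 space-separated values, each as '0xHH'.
0xF8 0x5F 0x9C 0x8E 0xBC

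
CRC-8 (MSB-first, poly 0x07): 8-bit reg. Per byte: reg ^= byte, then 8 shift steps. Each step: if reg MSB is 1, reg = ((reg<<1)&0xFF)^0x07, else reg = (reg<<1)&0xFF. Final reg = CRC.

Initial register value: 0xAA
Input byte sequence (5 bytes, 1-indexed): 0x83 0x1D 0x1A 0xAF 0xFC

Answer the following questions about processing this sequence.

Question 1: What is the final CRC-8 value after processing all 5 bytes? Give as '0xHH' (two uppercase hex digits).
After byte 1 (0x83): reg=0xDF
After byte 2 (0x1D): reg=0x40
After byte 3 (0x1A): reg=0x81
After byte 4 (0xAF): reg=0xCA
After byte 5 (0xFC): reg=0x82

Answer: 0x82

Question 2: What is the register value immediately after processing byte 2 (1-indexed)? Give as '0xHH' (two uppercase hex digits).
Answer: 0x40

Derivation:
After byte 1 (0x83): reg=0xDF
After byte 2 (0x1D): reg=0x40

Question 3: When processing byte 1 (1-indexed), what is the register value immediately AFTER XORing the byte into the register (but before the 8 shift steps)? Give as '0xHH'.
Answer: 0x29

Derivation:
Register before byte 1: 0xAA
Byte 1: 0x83
0xAA XOR 0x83 = 0x29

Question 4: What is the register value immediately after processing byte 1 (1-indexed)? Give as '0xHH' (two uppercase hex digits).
After byte 1 (0x83): reg=0xDF

Answer: 0xDF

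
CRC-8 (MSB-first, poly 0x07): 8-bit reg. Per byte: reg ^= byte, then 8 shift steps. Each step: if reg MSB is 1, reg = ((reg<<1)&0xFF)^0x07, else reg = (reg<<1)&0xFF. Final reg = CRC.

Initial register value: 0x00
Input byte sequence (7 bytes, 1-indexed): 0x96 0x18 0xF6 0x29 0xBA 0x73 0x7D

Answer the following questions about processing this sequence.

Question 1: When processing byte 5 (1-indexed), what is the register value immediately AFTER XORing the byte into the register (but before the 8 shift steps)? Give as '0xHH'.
Answer: 0xDE

Derivation:
Register before byte 5: 0x64
Byte 5: 0xBA
0x64 XOR 0xBA = 0xDE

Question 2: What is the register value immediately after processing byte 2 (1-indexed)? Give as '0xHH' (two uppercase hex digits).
After byte 1 (0x96): reg=0xEB
After byte 2 (0x18): reg=0xD7

Answer: 0xD7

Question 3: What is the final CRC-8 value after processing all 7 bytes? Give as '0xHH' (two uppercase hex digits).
After byte 1 (0x96): reg=0xEB
After byte 2 (0x18): reg=0xD7
After byte 3 (0xF6): reg=0xE7
After byte 4 (0x29): reg=0x64
After byte 5 (0xBA): reg=0x14
After byte 6 (0x73): reg=0x32
After byte 7 (0x7D): reg=0xEA

Answer: 0xEA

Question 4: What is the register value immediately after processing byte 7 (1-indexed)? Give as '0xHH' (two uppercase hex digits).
After byte 1 (0x96): reg=0xEB
After byte 2 (0x18): reg=0xD7
After byte 3 (0xF6): reg=0xE7
After byte 4 (0x29): reg=0x64
After byte 5 (0xBA): reg=0x14
After byte 6 (0x73): reg=0x32
After byte 7 (0x7D): reg=0xEA

Answer: 0xEA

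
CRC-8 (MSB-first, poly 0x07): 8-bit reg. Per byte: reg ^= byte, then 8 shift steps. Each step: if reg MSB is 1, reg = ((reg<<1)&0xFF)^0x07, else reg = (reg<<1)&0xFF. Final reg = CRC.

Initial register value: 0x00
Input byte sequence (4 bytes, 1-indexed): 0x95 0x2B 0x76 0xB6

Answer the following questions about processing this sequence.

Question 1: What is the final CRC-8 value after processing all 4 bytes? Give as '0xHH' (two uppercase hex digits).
Answer: 0x60

Derivation:
After byte 1 (0x95): reg=0xE2
After byte 2 (0x2B): reg=0x71
After byte 3 (0x76): reg=0x15
After byte 4 (0xB6): reg=0x60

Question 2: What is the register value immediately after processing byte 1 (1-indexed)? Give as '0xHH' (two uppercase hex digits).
Answer: 0xE2

Derivation:
After byte 1 (0x95): reg=0xE2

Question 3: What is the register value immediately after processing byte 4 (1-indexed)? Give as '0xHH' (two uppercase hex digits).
After byte 1 (0x95): reg=0xE2
After byte 2 (0x2B): reg=0x71
After byte 3 (0x76): reg=0x15
After byte 4 (0xB6): reg=0x60

Answer: 0x60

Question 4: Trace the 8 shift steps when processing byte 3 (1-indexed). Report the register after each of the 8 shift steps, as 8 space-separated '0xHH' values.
After byte 1 (0x95): reg=0xE2
After byte 2 (0x2B): reg=0x71
Register before byte 3: 0x71
After XOR with byte 0x76: 0x07

Answer: 0x0E 0x1C 0x38 0x70 0xE0 0xC7 0x89 0x15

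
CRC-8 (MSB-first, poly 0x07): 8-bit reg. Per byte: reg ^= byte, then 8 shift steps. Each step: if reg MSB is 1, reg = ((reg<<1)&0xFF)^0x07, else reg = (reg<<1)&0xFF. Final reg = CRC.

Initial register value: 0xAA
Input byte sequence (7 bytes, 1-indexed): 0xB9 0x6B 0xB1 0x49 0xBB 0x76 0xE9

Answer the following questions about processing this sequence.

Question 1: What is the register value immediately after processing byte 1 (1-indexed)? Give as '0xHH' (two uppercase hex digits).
After byte 1 (0xB9): reg=0x79

Answer: 0x79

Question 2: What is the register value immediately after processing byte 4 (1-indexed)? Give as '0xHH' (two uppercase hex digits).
After byte 1 (0xB9): reg=0x79
After byte 2 (0x6B): reg=0x7E
After byte 3 (0xB1): reg=0x63
After byte 4 (0x49): reg=0xD6

Answer: 0xD6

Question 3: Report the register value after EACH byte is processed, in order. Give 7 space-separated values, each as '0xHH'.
0x79 0x7E 0x63 0xD6 0x04 0x59 0x19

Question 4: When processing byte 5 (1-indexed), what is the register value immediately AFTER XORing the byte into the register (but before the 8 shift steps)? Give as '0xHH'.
Answer: 0x6D

Derivation:
Register before byte 5: 0xD6
Byte 5: 0xBB
0xD6 XOR 0xBB = 0x6D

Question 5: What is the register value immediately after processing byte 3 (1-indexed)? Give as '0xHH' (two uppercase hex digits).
After byte 1 (0xB9): reg=0x79
After byte 2 (0x6B): reg=0x7E
After byte 3 (0xB1): reg=0x63

Answer: 0x63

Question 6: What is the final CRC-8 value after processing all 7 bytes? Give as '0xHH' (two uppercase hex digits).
After byte 1 (0xB9): reg=0x79
After byte 2 (0x6B): reg=0x7E
After byte 3 (0xB1): reg=0x63
After byte 4 (0x49): reg=0xD6
After byte 5 (0xBB): reg=0x04
After byte 6 (0x76): reg=0x59
After byte 7 (0xE9): reg=0x19

Answer: 0x19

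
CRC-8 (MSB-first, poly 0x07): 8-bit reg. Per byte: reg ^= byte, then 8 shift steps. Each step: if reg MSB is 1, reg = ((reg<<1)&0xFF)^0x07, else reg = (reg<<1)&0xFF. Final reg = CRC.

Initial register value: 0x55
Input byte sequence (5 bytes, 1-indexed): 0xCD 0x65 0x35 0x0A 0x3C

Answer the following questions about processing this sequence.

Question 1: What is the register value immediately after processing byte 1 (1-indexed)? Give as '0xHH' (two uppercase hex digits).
Answer: 0xC1

Derivation:
After byte 1 (0xCD): reg=0xC1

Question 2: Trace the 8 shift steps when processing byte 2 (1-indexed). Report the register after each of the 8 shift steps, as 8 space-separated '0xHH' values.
Answer: 0x4F 0x9E 0x3B 0x76 0xEC 0xDF 0xB9 0x75

Derivation:
After byte 1 (0xCD): reg=0xC1
Register before byte 2: 0xC1
After XOR with byte 0x65: 0xA4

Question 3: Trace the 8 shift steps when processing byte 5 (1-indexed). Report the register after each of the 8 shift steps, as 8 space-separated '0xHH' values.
After byte 1 (0xCD): reg=0xC1
After byte 2 (0x65): reg=0x75
After byte 3 (0x35): reg=0xC7
After byte 4 (0x0A): reg=0x6D
Register before byte 5: 0x6D
After XOR with byte 0x3C: 0x51

Answer: 0xA2 0x43 0x86 0x0B 0x16 0x2C 0x58 0xB0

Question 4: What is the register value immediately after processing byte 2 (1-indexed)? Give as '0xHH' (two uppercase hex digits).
Answer: 0x75

Derivation:
After byte 1 (0xCD): reg=0xC1
After byte 2 (0x65): reg=0x75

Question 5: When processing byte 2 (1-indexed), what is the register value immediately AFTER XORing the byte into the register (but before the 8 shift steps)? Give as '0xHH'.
Answer: 0xA4

Derivation:
Register before byte 2: 0xC1
Byte 2: 0x65
0xC1 XOR 0x65 = 0xA4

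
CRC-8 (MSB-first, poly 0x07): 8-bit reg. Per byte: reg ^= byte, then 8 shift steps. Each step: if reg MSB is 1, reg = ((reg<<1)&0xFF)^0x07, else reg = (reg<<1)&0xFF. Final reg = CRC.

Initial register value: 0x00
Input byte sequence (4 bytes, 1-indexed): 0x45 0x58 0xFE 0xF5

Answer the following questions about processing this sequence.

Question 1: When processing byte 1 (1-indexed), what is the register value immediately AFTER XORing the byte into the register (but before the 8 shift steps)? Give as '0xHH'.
Register before byte 1: 0x00
Byte 1: 0x45
0x00 XOR 0x45 = 0x45

Answer: 0x45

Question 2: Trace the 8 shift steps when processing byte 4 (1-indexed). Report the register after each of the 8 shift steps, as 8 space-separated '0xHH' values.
After byte 1 (0x45): reg=0xDC
After byte 2 (0x58): reg=0x95
After byte 3 (0xFE): reg=0x16
Register before byte 4: 0x16
After XOR with byte 0xF5: 0xE3

Answer: 0xC1 0x85 0x0D 0x1A 0x34 0x68 0xD0 0xA7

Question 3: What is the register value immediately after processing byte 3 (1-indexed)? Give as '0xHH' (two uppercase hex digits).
After byte 1 (0x45): reg=0xDC
After byte 2 (0x58): reg=0x95
After byte 3 (0xFE): reg=0x16

Answer: 0x16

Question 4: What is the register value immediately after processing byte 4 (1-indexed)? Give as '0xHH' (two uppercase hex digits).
Answer: 0xA7

Derivation:
After byte 1 (0x45): reg=0xDC
After byte 2 (0x58): reg=0x95
After byte 3 (0xFE): reg=0x16
After byte 4 (0xF5): reg=0xA7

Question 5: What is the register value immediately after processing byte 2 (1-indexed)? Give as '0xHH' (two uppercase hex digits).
After byte 1 (0x45): reg=0xDC
After byte 2 (0x58): reg=0x95

Answer: 0x95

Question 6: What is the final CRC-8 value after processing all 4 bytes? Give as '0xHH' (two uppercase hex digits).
After byte 1 (0x45): reg=0xDC
After byte 2 (0x58): reg=0x95
After byte 3 (0xFE): reg=0x16
After byte 4 (0xF5): reg=0xA7

Answer: 0xA7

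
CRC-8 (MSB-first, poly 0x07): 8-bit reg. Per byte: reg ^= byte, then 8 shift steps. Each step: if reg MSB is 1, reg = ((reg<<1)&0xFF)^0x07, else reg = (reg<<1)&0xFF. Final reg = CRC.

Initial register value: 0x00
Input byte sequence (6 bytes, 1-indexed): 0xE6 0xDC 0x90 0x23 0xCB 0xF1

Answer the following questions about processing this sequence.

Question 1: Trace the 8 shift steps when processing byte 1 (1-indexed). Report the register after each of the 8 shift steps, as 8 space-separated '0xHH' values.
Register before byte 1: 0x00
After XOR with byte 0xE6: 0xE6

Answer: 0xCB 0x91 0x25 0x4A 0x94 0x2F 0x5E 0xBC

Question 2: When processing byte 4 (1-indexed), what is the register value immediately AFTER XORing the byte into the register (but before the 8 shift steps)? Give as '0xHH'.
Answer: 0x2F

Derivation:
Register before byte 4: 0x0C
Byte 4: 0x23
0x0C XOR 0x23 = 0x2F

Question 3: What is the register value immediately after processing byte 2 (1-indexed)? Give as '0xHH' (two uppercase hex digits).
Answer: 0x27

Derivation:
After byte 1 (0xE6): reg=0xBC
After byte 2 (0xDC): reg=0x27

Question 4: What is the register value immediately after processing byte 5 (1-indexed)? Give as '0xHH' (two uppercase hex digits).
Answer: 0x12

Derivation:
After byte 1 (0xE6): reg=0xBC
After byte 2 (0xDC): reg=0x27
After byte 3 (0x90): reg=0x0C
After byte 4 (0x23): reg=0xCD
After byte 5 (0xCB): reg=0x12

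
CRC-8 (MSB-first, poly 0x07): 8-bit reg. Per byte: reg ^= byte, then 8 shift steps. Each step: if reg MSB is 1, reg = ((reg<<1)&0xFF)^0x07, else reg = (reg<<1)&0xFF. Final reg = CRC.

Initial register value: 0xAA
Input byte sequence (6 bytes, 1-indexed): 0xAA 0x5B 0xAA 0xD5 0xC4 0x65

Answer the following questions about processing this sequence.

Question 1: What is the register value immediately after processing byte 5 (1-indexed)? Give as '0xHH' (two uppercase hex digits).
After byte 1 (0xAA): reg=0x00
After byte 2 (0x5B): reg=0x86
After byte 3 (0xAA): reg=0xC4
After byte 4 (0xD5): reg=0x77
After byte 5 (0xC4): reg=0x10

Answer: 0x10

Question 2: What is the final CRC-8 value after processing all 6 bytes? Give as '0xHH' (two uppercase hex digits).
Answer: 0x4C

Derivation:
After byte 1 (0xAA): reg=0x00
After byte 2 (0x5B): reg=0x86
After byte 3 (0xAA): reg=0xC4
After byte 4 (0xD5): reg=0x77
After byte 5 (0xC4): reg=0x10
After byte 6 (0x65): reg=0x4C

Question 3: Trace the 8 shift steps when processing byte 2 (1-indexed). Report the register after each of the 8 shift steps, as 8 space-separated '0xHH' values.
After byte 1 (0xAA): reg=0x00
Register before byte 2: 0x00
After XOR with byte 0x5B: 0x5B

Answer: 0xB6 0x6B 0xD6 0xAB 0x51 0xA2 0x43 0x86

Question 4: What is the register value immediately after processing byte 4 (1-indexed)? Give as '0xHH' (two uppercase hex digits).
Answer: 0x77

Derivation:
After byte 1 (0xAA): reg=0x00
After byte 2 (0x5B): reg=0x86
After byte 3 (0xAA): reg=0xC4
After byte 4 (0xD5): reg=0x77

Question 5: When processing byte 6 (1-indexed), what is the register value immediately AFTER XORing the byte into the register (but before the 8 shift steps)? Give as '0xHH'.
Answer: 0x75

Derivation:
Register before byte 6: 0x10
Byte 6: 0x65
0x10 XOR 0x65 = 0x75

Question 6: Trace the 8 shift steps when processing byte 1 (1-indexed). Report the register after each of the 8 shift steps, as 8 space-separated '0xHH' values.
Register before byte 1: 0xAA
After XOR with byte 0xAA: 0x00

Answer: 0x00 0x00 0x00 0x00 0x00 0x00 0x00 0x00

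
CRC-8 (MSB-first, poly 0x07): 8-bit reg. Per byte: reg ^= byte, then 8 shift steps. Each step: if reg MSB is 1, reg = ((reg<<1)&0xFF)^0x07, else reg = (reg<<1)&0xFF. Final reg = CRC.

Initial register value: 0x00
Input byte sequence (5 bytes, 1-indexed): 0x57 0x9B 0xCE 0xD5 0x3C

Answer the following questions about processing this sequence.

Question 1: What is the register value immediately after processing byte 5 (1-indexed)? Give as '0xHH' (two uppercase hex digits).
Answer: 0xE1

Derivation:
After byte 1 (0x57): reg=0xA2
After byte 2 (0x9B): reg=0xAF
After byte 3 (0xCE): reg=0x20
After byte 4 (0xD5): reg=0xC5
After byte 5 (0x3C): reg=0xE1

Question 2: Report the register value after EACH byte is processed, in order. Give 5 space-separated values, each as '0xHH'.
0xA2 0xAF 0x20 0xC5 0xE1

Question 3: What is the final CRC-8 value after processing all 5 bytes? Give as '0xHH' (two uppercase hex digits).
After byte 1 (0x57): reg=0xA2
After byte 2 (0x9B): reg=0xAF
After byte 3 (0xCE): reg=0x20
After byte 4 (0xD5): reg=0xC5
After byte 5 (0x3C): reg=0xE1

Answer: 0xE1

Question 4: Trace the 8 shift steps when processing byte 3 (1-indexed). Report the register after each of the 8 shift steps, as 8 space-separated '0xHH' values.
After byte 1 (0x57): reg=0xA2
After byte 2 (0x9B): reg=0xAF
Register before byte 3: 0xAF
After XOR with byte 0xCE: 0x61

Answer: 0xC2 0x83 0x01 0x02 0x04 0x08 0x10 0x20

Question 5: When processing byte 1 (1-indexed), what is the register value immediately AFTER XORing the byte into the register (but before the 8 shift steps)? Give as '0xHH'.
Register before byte 1: 0x00
Byte 1: 0x57
0x00 XOR 0x57 = 0x57

Answer: 0x57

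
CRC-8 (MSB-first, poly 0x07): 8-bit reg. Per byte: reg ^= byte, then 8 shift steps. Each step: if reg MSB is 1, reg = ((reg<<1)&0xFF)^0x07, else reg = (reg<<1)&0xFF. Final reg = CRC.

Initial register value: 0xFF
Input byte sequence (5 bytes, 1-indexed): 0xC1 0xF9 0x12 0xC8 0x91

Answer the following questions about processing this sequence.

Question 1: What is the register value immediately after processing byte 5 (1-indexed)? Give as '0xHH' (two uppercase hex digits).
After byte 1 (0xC1): reg=0xBA
After byte 2 (0xF9): reg=0xCE
After byte 3 (0x12): reg=0x1A
After byte 4 (0xC8): reg=0x30
After byte 5 (0x91): reg=0x6E

Answer: 0x6E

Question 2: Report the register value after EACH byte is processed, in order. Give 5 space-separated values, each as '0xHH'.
0xBA 0xCE 0x1A 0x30 0x6E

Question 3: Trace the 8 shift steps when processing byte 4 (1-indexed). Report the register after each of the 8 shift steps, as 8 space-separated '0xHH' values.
After byte 1 (0xC1): reg=0xBA
After byte 2 (0xF9): reg=0xCE
After byte 3 (0x12): reg=0x1A
Register before byte 4: 0x1A
After XOR with byte 0xC8: 0xD2

Answer: 0xA3 0x41 0x82 0x03 0x06 0x0C 0x18 0x30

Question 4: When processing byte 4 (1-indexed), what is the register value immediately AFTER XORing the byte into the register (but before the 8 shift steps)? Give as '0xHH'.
Register before byte 4: 0x1A
Byte 4: 0xC8
0x1A XOR 0xC8 = 0xD2

Answer: 0xD2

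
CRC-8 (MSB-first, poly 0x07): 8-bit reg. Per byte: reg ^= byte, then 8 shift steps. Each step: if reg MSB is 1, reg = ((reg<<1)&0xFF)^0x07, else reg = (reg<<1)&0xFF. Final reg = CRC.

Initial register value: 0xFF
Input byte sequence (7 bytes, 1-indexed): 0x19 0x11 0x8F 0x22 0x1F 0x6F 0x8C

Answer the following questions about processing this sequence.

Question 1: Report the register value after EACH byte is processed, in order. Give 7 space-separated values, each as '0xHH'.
0xBC 0x4A 0x55 0x42 0x94 0xEF 0x2E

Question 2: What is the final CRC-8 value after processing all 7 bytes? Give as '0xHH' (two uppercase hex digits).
After byte 1 (0x19): reg=0xBC
After byte 2 (0x11): reg=0x4A
After byte 3 (0x8F): reg=0x55
After byte 4 (0x22): reg=0x42
After byte 5 (0x1F): reg=0x94
After byte 6 (0x6F): reg=0xEF
After byte 7 (0x8C): reg=0x2E

Answer: 0x2E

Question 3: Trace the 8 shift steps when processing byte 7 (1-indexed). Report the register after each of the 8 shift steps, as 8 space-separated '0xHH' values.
Answer: 0xC6 0x8B 0x11 0x22 0x44 0x88 0x17 0x2E

Derivation:
After byte 1 (0x19): reg=0xBC
After byte 2 (0x11): reg=0x4A
After byte 3 (0x8F): reg=0x55
After byte 4 (0x22): reg=0x42
After byte 5 (0x1F): reg=0x94
After byte 6 (0x6F): reg=0xEF
Register before byte 7: 0xEF
After XOR with byte 0x8C: 0x63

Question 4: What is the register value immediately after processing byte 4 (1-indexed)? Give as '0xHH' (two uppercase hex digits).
Answer: 0x42

Derivation:
After byte 1 (0x19): reg=0xBC
After byte 2 (0x11): reg=0x4A
After byte 3 (0x8F): reg=0x55
After byte 4 (0x22): reg=0x42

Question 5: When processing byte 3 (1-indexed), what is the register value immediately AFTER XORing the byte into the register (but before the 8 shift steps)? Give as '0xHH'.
Register before byte 3: 0x4A
Byte 3: 0x8F
0x4A XOR 0x8F = 0xC5

Answer: 0xC5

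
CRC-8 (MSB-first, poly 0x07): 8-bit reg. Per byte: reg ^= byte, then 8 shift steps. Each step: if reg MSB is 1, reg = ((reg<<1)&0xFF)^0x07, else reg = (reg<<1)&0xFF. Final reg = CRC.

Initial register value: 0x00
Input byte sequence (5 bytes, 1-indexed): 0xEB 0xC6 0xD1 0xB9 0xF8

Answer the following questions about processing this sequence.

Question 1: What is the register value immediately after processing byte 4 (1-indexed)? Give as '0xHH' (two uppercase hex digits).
Answer: 0x97

Derivation:
After byte 1 (0xEB): reg=0x9F
After byte 2 (0xC6): reg=0x88
After byte 3 (0xD1): reg=0x88
After byte 4 (0xB9): reg=0x97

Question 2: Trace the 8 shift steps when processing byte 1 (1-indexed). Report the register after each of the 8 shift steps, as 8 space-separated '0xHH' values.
Register before byte 1: 0x00
After XOR with byte 0xEB: 0xEB

Answer: 0xD1 0xA5 0x4D 0x9A 0x33 0x66 0xCC 0x9F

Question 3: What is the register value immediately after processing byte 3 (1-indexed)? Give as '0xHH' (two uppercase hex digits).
Answer: 0x88

Derivation:
After byte 1 (0xEB): reg=0x9F
After byte 2 (0xC6): reg=0x88
After byte 3 (0xD1): reg=0x88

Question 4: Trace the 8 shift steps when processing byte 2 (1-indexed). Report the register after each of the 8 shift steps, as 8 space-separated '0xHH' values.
Answer: 0xB2 0x63 0xC6 0x8B 0x11 0x22 0x44 0x88

Derivation:
After byte 1 (0xEB): reg=0x9F
Register before byte 2: 0x9F
After XOR with byte 0xC6: 0x59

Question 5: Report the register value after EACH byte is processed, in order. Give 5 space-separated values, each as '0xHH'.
0x9F 0x88 0x88 0x97 0x0A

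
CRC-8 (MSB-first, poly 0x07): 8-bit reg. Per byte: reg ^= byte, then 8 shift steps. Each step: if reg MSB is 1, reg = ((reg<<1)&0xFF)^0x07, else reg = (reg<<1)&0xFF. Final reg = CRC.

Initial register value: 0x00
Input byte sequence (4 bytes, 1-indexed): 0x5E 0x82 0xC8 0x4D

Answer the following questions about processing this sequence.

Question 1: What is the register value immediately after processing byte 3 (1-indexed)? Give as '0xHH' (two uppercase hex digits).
After byte 1 (0x5E): reg=0x9D
After byte 2 (0x82): reg=0x5D
After byte 3 (0xC8): reg=0xE2

Answer: 0xE2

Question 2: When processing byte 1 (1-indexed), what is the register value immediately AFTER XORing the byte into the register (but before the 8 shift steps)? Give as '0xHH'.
Answer: 0x5E

Derivation:
Register before byte 1: 0x00
Byte 1: 0x5E
0x00 XOR 0x5E = 0x5E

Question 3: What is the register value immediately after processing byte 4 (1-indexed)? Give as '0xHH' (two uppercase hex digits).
After byte 1 (0x5E): reg=0x9D
After byte 2 (0x82): reg=0x5D
After byte 3 (0xC8): reg=0xE2
After byte 4 (0x4D): reg=0x44

Answer: 0x44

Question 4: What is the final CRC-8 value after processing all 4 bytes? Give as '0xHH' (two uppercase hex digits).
After byte 1 (0x5E): reg=0x9D
After byte 2 (0x82): reg=0x5D
After byte 3 (0xC8): reg=0xE2
After byte 4 (0x4D): reg=0x44

Answer: 0x44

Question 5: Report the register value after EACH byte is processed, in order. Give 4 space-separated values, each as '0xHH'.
0x9D 0x5D 0xE2 0x44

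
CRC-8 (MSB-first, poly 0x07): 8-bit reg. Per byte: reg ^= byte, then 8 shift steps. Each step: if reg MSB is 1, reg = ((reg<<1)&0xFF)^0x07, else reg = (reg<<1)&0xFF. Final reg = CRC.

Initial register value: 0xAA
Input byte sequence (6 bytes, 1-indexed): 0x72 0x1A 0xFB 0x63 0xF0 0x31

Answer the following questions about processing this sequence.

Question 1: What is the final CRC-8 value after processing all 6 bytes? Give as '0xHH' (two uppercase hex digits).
Answer: 0xD6

Derivation:
After byte 1 (0x72): reg=0x06
After byte 2 (0x1A): reg=0x54
After byte 3 (0xFB): reg=0x44
After byte 4 (0x63): reg=0xF5
After byte 5 (0xF0): reg=0x1B
After byte 6 (0x31): reg=0xD6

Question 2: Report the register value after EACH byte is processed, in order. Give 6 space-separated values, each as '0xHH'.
0x06 0x54 0x44 0xF5 0x1B 0xD6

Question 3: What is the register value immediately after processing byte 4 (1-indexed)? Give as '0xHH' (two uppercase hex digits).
After byte 1 (0x72): reg=0x06
After byte 2 (0x1A): reg=0x54
After byte 3 (0xFB): reg=0x44
After byte 4 (0x63): reg=0xF5

Answer: 0xF5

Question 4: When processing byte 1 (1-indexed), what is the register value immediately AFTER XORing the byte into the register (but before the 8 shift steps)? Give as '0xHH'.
Answer: 0xD8

Derivation:
Register before byte 1: 0xAA
Byte 1: 0x72
0xAA XOR 0x72 = 0xD8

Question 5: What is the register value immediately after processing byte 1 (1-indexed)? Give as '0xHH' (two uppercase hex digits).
Answer: 0x06

Derivation:
After byte 1 (0x72): reg=0x06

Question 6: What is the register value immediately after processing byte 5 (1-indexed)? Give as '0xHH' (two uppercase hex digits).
Answer: 0x1B

Derivation:
After byte 1 (0x72): reg=0x06
After byte 2 (0x1A): reg=0x54
After byte 3 (0xFB): reg=0x44
After byte 4 (0x63): reg=0xF5
After byte 5 (0xF0): reg=0x1B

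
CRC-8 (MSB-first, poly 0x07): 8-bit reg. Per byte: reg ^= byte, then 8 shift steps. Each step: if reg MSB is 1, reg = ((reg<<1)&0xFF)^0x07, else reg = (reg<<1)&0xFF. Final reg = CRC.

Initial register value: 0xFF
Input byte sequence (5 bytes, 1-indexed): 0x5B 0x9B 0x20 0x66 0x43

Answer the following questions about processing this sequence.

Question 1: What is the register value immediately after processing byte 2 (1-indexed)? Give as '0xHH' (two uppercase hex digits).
Answer: 0x84

Derivation:
After byte 1 (0x5B): reg=0x75
After byte 2 (0x9B): reg=0x84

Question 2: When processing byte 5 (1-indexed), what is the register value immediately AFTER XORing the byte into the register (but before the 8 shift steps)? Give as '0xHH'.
Answer: 0x3A

Derivation:
Register before byte 5: 0x79
Byte 5: 0x43
0x79 XOR 0x43 = 0x3A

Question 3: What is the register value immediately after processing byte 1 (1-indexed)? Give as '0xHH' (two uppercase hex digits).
Answer: 0x75

Derivation:
After byte 1 (0x5B): reg=0x75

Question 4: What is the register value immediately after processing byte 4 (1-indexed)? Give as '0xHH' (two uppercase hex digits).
After byte 1 (0x5B): reg=0x75
After byte 2 (0x9B): reg=0x84
After byte 3 (0x20): reg=0x75
After byte 4 (0x66): reg=0x79

Answer: 0x79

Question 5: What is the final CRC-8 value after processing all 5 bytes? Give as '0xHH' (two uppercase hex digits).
After byte 1 (0x5B): reg=0x75
After byte 2 (0x9B): reg=0x84
After byte 3 (0x20): reg=0x75
After byte 4 (0x66): reg=0x79
After byte 5 (0x43): reg=0xA6

Answer: 0xA6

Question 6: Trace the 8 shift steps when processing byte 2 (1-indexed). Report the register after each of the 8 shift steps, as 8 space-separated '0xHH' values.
After byte 1 (0x5B): reg=0x75
Register before byte 2: 0x75
After XOR with byte 0x9B: 0xEE

Answer: 0xDB 0xB1 0x65 0xCA 0x93 0x21 0x42 0x84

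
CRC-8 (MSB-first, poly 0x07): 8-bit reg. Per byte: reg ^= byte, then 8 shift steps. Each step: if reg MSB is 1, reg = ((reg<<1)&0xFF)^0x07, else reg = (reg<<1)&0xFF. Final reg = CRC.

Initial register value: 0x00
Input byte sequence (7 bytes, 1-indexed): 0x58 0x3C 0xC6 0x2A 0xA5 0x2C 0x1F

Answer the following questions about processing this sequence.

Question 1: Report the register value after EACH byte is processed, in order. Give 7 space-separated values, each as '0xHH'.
0x8F 0x10 0x2C 0x12 0x0C 0xE0 0xF3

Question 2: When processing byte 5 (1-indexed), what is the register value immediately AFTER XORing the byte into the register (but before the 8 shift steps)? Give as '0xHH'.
Answer: 0xB7

Derivation:
Register before byte 5: 0x12
Byte 5: 0xA5
0x12 XOR 0xA5 = 0xB7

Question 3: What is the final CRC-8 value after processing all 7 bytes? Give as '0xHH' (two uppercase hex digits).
After byte 1 (0x58): reg=0x8F
After byte 2 (0x3C): reg=0x10
After byte 3 (0xC6): reg=0x2C
After byte 4 (0x2A): reg=0x12
After byte 5 (0xA5): reg=0x0C
After byte 6 (0x2C): reg=0xE0
After byte 7 (0x1F): reg=0xF3

Answer: 0xF3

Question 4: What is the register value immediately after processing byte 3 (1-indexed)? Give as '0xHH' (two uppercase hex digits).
After byte 1 (0x58): reg=0x8F
After byte 2 (0x3C): reg=0x10
After byte 3 (0xC6): reg=0x2C

Answer: 0x2C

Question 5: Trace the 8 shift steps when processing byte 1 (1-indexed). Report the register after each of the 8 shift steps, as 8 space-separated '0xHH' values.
Register before byte 1: 0x00
After XOR with byte 0x58: 0x58

Answer: 0xB0 0x67 0xCE 0x9B 0x31 0x62 0xC4 0x8F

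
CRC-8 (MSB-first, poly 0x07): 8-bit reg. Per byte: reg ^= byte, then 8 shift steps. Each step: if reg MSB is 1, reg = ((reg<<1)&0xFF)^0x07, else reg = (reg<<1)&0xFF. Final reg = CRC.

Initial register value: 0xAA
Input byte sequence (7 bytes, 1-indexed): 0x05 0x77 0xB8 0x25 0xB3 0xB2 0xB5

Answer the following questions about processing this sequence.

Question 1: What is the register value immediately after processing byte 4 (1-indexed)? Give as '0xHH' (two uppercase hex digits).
After byte 1 (0x05): reg=0x44
After byte 2 (0x77): reg=0x99
After byte 3 (0xB8): reg=0xE7
After byte 4 (0x25): reg=0x40

Answer: 0x40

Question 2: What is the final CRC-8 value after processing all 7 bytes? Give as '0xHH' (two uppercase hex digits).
After byte 1 (0x05): reg=0x44
After byte 2 (0x77): reg=0x99
After byte 3 (0xB8): reg=0xE7
After byte 4 (0x25): reg=0x40
After byte 5 (0xB3): reg=0xD7
After byte 6 (0xB2): reg=0x3C
After byte 7 (0xB5): reg=0xB6

Answer: 0xB6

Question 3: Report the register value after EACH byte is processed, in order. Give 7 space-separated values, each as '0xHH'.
0x44 0x99 0xE7 0x40 0xD7 0x3C 0xB6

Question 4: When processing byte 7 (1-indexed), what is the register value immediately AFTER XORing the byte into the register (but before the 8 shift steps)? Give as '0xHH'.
Register before byte 7: 0x3C
Byte 7: 0xB5
0x3C XOR 0xB5 = 0x89

Answer: 0x89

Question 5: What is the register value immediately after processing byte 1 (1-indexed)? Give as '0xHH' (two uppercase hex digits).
After byte 1 (0x05): reg=0x44

Answer: 0x44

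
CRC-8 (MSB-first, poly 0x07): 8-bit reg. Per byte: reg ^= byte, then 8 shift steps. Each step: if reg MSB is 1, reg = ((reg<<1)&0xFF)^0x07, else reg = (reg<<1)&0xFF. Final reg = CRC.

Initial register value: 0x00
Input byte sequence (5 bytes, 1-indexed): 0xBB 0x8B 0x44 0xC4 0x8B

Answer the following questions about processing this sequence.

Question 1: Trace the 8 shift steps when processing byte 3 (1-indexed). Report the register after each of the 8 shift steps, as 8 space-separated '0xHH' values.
After byte 1 (0xBB): reg=0x28
After byte 2 (0x8B): reg=0x60
Register before byte 3: 0x60
After XOR with byte 0x44: 0x24

Answer: 0x48 0x90 0x27 0x4E 0x9C 0x3F 0x7E 0xFC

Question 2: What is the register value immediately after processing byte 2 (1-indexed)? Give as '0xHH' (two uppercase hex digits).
Answer: 0x60

Derivation:
After byte 1 (0xBB): reg=0x28
After byte 2 (0x8B): reg=0x60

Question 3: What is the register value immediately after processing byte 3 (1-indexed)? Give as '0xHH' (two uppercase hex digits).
After byte 1 (0xBB): reg=0x28
After byte 2 (0x8B): reg=0x60
After byte 3 (0x44): reg=0xFC

Answer: 0xFC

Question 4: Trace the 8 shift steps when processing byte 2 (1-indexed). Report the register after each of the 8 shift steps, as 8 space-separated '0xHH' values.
Answer: 0x41 0x82 0x03 0x06 0x0C 0x18 0x30 0x60

Derivation:
After byte 1 (0xBB): reg=0x28
Register before byte 2: 0x28
After XOR with byte 0x8B: 0xA3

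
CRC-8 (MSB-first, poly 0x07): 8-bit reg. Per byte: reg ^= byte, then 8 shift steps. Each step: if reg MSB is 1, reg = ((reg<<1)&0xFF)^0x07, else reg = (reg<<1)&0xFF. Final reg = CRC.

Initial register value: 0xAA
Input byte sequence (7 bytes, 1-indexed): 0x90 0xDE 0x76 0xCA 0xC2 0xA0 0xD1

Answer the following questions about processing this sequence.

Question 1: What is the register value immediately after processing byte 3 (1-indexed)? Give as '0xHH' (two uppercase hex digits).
After byte 1 (0x90): reg=0xA6
After byte 2 (0xDE): reg=0x6F
After byte 3 (0x76): reg=0x4F

Answer: 0x4F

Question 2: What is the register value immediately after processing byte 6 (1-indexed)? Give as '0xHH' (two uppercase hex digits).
Answer: 0x65

Derivation:
After byte 1 (0x90): reg=0xA6
After byte 2 (0xDE): reg=0x6F
After byte 3 (0x76): reg=0x4F
After byte 4 (0xCA): reg=0x92
After byte 5 (0xC2): reg=0xB7
After byte 6 (0xA0): reg=0x65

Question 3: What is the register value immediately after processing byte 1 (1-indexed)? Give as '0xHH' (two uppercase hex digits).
Answer: 0xA6

Derivation:
After byte 1 (0x90): reg=0xA6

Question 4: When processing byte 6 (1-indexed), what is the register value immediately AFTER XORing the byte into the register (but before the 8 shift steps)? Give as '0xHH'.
Answer: 0x17

Derivation:
Register before byte 6: 0xB7
Byte 6: 0xA0
0xB7 XOR 0xA0 = 0x17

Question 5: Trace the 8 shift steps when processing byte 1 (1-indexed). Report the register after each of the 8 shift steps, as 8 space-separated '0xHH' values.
Answer: 0x74 0xE8 0xD7 0xA9 0x55 0xAA 0x53 0xA6

Derivation:
Register before byte 1: 0xAA
After XOR with byte 0x90: 0x3A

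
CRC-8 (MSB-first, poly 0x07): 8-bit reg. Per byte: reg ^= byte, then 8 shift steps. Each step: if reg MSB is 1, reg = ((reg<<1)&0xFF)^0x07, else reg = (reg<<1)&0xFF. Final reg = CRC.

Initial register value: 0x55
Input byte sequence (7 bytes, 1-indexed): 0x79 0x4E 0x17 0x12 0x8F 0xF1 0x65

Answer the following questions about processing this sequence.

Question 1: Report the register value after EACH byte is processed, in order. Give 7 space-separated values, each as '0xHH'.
0xC4 0xBF 0x51 0xCE 0xC0 0x97 0xD0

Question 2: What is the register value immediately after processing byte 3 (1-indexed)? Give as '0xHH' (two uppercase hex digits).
After byte 1 (0x79): reg=0xC4
After byte 2 (0x4E): reg=0xBF
After byte 3 (0x17): reg=0x51

Answer: 0x51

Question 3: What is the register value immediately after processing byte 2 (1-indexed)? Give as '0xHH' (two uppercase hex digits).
After byte 1 (0x79): reg=0xC4
After byte 2 (0x4E): reg=0xBF

Answer: 0xBF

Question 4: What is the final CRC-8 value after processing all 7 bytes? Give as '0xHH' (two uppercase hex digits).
Answer: 0xD0

Derivation:
After byte 1 (0x79): reg=0xC4
After byte 2 (0x4E): reg=0xBF
After byte 3 (0x17): reg=0x51
After byte 4 (0x12): reg=0xCE
After byte 5 (0x8F): reg=0xC0
After byte 6 (0xF1): reg=0x97
After byte 7 (0x65): reg=0xD0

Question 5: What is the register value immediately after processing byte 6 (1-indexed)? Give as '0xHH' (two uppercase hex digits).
After byte 1 (0x79): reg=0xC4
After byte 2 (0x4E): reg=0xBF
After byte 3 (0x17): reg=0x51
After byte 4 (0x12): reg=0xCE
After byte 5 (0x8F): reg=0xC0
After byte 6 (0xF1): reg=0x97

Answer: 0x97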